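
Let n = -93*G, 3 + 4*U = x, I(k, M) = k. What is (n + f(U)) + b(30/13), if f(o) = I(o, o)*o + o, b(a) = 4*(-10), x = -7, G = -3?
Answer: 971/4 ≈ 242.75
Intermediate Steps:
b(a) = -40
U = -5/2 (U = -¾ + (¼)*(-7) = -¾ - 7/4 = -5/2 ≈ -2.5000)
n = 279 (n = -93*(-3) = 279)
f(o) = o + o² (f(o) = o*o + o = o² + o = o + o²)
(n + f(U)) + b(30/13) = (279 - 5*(1 - 5/2)/2) - 40 = (279 - 5/2*(-3/2)) - 40 = (279 + 15/4) - 40 = 1131/4 - 40 = 971/4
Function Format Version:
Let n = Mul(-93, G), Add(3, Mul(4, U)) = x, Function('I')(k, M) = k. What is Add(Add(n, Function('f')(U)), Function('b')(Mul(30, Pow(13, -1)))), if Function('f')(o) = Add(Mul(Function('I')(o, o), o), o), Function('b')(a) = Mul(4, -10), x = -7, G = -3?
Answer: Rational(971, 4) ≈ 242.75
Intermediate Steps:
Function('b')(a) = -40
U = Rational(-5, 2) (U = Add(Rational(-3, 4), Mul(Rational(1, 4), -7)) = Add(Rational(-3, 4), Rational(-7, 4)) = Rational(-5, 2) ≈ -2.5000)
n = 279 (n = Mul(-93, -3) = 279)
Function('f')(o) = Add(o, Pow(o, 2)) (Function('f')(o) = Add(Mul(o, o), o) = Add(Pow(o, 2), o) = Add(o, Pow(o, 2)))
Add(Add(n, Function('f')(U)), Function('b')(Mul(30, Pow(13, -1)))) = Add(Add(279, Mul(Rational(-5, 2), Add(1, Rational(-5, 2)))), -40) = Add(Add(279, Mul(Rational(-5, 2), Rational(-3, 2))), -40) = Add(Add(279, Rational(15, 4)), -40) = Add(Rational(1131, 4), -40) = Rational(971, 4)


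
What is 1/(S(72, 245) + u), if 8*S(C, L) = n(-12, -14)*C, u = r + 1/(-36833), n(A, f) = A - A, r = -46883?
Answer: -36833/1726841540 ≈ -2.1330e-5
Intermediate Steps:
n(A, f) = 0
u = -1726841540/36833 (u = -46883 + 1/(-36833) = -46883 - 1/36833 = -1726841540/36833 ≈ -46883.)
S(C, L) = 0 (S(C, L) = (0*C)/8 = (1/8)*0 = 0)
1/(S(72, 245) + u) = 1/(0 - 1726841540/36833) = 1/(-1726841540/36833) = -36833/1726841540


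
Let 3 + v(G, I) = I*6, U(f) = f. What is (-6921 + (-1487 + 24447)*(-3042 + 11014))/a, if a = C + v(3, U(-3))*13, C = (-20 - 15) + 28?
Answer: -183030199/280 ≈ -6.5368e+5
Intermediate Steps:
v(G, I) = -3 + 6*I (v(G, I) = -3 + I*6 = -3 + 6*I)
C = -7 (C = -35 + 28 = -7)
a = -280 (a = -7 + (-3 + 6*(-3))*13 = -7 + (-3 - 18)*13 = -7 - 21*13 = -7 - 273 = -280)
(-6921 + (-1487 + 24447)*(-3042 + 11014))/a = (-6921 + (-1487 + 24447)*(-3042 + 11014))/(-280) = (-6921 + 22960*7972)*(-1/280) = (-6921 + 183037120)*(-1/280) = 183030199*(-1/280) = -183030199/280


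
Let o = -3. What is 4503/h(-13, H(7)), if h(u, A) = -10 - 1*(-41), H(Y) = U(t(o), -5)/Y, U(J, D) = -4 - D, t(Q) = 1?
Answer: 4503/31 ≈ 145.26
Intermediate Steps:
H(Y) = 1/Y (H(Y) = (-4 - 1*(-5))/Y = (-4 + 5)/Y = 1/Y)
h(u, A) = 31 (h(u, A) = -10 + 41 = 31)
4503/h(-13, H(7)) = 4503/31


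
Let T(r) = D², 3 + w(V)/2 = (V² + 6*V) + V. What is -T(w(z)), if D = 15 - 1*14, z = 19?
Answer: -1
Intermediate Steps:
D = 1 (D = 15 - 14 = 1)
w(V) = -6 + 2*V² + 14*V (w(V) = -6 + 2*((V² + 6*V) + V) = -6 + 2*(V² + 7*V) = -6 + (2*V² + 14*V) = -6 + 2*V² + 14*V)
T(r) = 1 (T(r) = 1² = 1)
-T(w(z)) = -1*1 = -1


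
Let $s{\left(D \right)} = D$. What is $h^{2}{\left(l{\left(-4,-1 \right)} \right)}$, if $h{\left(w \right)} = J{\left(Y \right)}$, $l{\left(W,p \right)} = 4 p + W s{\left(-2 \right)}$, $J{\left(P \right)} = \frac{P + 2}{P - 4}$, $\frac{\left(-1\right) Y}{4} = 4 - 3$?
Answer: $\frac{1}{16} \approx 0.0625$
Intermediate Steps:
$Y = -4$ ($Y = - 4 \left(4 - 3\right) = \left(-4\right) 1 = -4$)
$J{\left(P \right)} = \frac{2 + P}{-4 + P}$
$l{\left(W,p \right)} = - 2 W + 4 p$ ($l{\left(W,p \right)} = 4 p + W \left(-2\right) = 4 p - 2 W = - 2 W + 4 p$)
$h{\left(w \right)} = \frac{1}{4}$ ($h{\left(w \right)} = \frac{2 - 4}{-4 - 4} = \frac{1}{-8} \left(-2\right) = \left(- \frac{1}{8}\right) \left(-2\right) = \frac{1}{4}$)
$h^{2}{\left(l{\left(-4,-1 \right)} \right)} = \left(\frac{1}{4}\right)^{2} = \frac{1}{16}$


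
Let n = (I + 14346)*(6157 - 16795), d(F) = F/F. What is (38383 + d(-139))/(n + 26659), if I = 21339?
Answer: -38384/379590371 ≈ -0.00010112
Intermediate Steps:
d(F) = 1
n = -379617030 (n = (21339 + 14346)*(6157 - 16795) = 35685*(-10638) = -379617030)
(38383 + d(-139))/(n + 26659) = (38383 + 1)/(-379617030 + 26659) = 38384/(-379590371) = 38384*(-1/379590371) = -38384/379590371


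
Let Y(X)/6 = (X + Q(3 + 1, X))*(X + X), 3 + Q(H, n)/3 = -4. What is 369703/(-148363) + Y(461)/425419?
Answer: 203848730483/63116439097 ≈ 3.2297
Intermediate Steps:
Q(H, n) = -21 (Q(H, n) = -9 + 3*(-4) = -9 - 12 = -21)
Y(X) = 12*X*(-21 + X) (Y(X) = 6*((X - 21)*(X + X)) = 6*((-21 + X)*(2*X)) = 6*(2*X*(-21 + X)) = 12*X*(-21 + X))
369703/(-148363) + Y(461)/425419 = 369703/(-148363) + (12*461*(-21 + 461))/425419 = 369703*(-1/148363) + (12*461*440)*(1/425419) = -369703/148363 + 2434080*(1/425419) = -369703/148363 + 2434080/425419 = 203848730483/63116439097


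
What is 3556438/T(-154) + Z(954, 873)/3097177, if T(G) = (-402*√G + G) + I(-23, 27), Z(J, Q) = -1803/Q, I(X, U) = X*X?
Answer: (-80534*√154 + 1068447043550897*I)/(901278507*(125*I + 134*√154)) ≈ 53.288 + 708.89*I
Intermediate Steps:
I(X, U) = X²
T(G) = 529 + G - 402*√G (T(G) = (-402*√G + G) + (-23)² = (G - 402*√G) + 529 = 529 + G - 402*√G)
3556438/T(-154) + Z(954, 873)/3097177 = 3556438/(529 - 154 - 402*I*√154) - 1803/873/3097177 = 3556438/(529 - 154 - 402*I*√154) - 1803*1/873*(1/3097177) = 3556438/(529 - 154 - 402*I*√154) - 601/291*1/3097177 = 3556438/(375 - 402*I*√154) - 601/901278507 = -601/901278507 + 3556438/(375 - 402*I*√154)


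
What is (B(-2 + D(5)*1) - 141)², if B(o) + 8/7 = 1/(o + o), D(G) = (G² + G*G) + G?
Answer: 11122444369/550564 ≈ 20202.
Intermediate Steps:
D(G) = G + 2*G² (D(G) = (G² + G²) + G = 2*G² + G = G + 2*G²)
B(o) = -8/7 + 1/(2*o) (B(o) = -8/7 + 1/(o + o) = -8/7 + 1/(2*o))
(B(-2 + D(5)*1) - 141)² = ((7 - 16*(-2 + (5*(1 + 2*5))*1))/(14*(-2 + (5*(1 + 2*5))*1)) - 141)² = ((7 - 16*(-2 + (5*(1 + 10))*1))/(14*(-2 + (5*(1 + 10))*1)) - 141)² = ((7 - 16*(-2 + (5*11)*1))/(14*(-2 + (5*11)*1)) - 141)² = ((7 - 16*(-2 + 55*1))/(14*(-2 + 55*1)) - 141)² = ((7 - 16*(-2 + 55))/(14*(-2 + 55)) - 141)² = ((1/14)*(7 - 16*53)/53 - 141)² = ((1/14)*(1/53)*(7 - 848) - 141)² = ((1/14)*(1/53)*(-841) - 141)² = (-841/742 - 141)² = (-105463/742)² = 11122444369/550564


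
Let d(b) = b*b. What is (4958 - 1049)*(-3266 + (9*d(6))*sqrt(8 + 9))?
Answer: -12766794 + 1266516*sqrt(17) ≈ -7.5448e+6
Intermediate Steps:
d(b) = b**2
(4958 - 1049)*(-3266 + (9*d(6))*sqrt(8 + 9)) = (4958 - 1049)*(-3266 + (9*6**2)*sqrt(8 + 9)) = 3909*(-3266 + (9*36)*sqrt(17)) = 3909*(-3266 + 324*sqrt(17)) = -12766794 + 1266516*sqrt(17)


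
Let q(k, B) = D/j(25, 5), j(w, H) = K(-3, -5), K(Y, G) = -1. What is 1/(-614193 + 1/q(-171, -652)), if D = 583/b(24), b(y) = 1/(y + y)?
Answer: -27984/17187576913 ≈ -1.6282e-6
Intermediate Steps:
j(w, H) = -1
b(y) = 1/(2*y)
D = 27984 (D = 583/(((1/2)/24)) = 583/(((1/2)*(1/24))) = 583/(1/48) = 583*48 = 27984)
q(k, B) = -27984 (q(k, B) = 27984/(-1) = 27984*(-1) = -27984)
1/(-614193 + 1/q(-171, -652)) = 1/(-614193 + 1/(-27984)) = 1/(-614193 - 1/27984) = 1/(-17187576913/27984) = -27984/17187576913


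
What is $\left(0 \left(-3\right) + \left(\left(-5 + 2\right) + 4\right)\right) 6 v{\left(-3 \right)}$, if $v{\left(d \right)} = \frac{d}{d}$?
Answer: $6$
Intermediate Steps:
$v{\left(d \right)} = 1$
$\left(0 \left(-3\right) + \left(\left(-5 + 2\right) + 4\right)\right) 6 v{\left(-3 \right)} = \left(0 \left(-3\right) + \left(\left(-5 + 2\right) + 4\right)\right) 6 \cdot 1 = \left(0 + \left(-3 + 4\right)\right) 6 \cdot 1 = \left(0 + 1\right) 6 \cdot 1 = 1 \cdot 6 \cdot 1 = 6 \cdot 1 = 6$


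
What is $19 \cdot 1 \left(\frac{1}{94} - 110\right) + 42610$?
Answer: $\frac{3808899}{94} \approx 40520.0$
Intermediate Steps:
$19 \cdot 1 \left(\frac{1}{94} - 110\right) + 42610 = 19 \left(\frac{1}{94} - 110\right) + 42610 = 19 \left(- \frac{10339}{94}\right) + 42610 = - \frac{196441}{94} + 42610 = \frac{3808899}{94}$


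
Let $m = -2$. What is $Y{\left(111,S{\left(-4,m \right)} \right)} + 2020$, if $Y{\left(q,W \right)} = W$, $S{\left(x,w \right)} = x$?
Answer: $2016$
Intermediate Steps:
$Y{\left(111,S{\left(-4,m \right)} \right)} + 2020 = -4 + 2020 = 2016$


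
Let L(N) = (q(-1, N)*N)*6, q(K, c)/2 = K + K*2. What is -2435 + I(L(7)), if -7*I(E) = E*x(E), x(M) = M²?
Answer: 2283709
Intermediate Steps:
q(K, c) = 6*K (q(K, c) = 2*(K + K*2) = 2*(K + 2*K) = 2*(3*K) = 6*K)
L(N) = -36*N (L(N) = ((6*(-1))*N)*6 = -6*N*6 = -36*N)
I(E) = -E³/7 (I(E) = -E*E²/7 = -E³/7)
-2435 + I(L(7)) = -2435 - (-36*7)³/7 = -2435 - ⅐*(-252)³ = -2435 - ⅐*(-16003008) = -2435 + 2286144 = 2283709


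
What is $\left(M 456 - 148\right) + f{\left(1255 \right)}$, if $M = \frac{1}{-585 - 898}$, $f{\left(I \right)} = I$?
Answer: $\frac{1641225}{1483} \approx 1106.7$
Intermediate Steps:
$M = - \frac{1}{1483}$ ($M = \frac{1}{-1483} = - \frac{1}{1483} \approx -0.00067431$)
$\left(M 456 - 148\right) + f{\left(1255 \right)} = \left(\left(- \frac{1}{1483}\right) 456 - 148\right) + 1255 = \left(- \frac{456}{1483} - 148\right) + 1255 = - \frac{219940}{1483} + 1255 = \frac{1641225}{1483}$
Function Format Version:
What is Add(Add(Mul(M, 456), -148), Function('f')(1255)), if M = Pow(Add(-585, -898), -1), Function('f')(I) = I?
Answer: Rational(1641225, 1483) ≈ 1106.7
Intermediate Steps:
M = Rational(-1, 1483) (M = Pow(-1483, -1) = Rational(-1, 1483) ≈ -0.00067431)
Add(Add(Mul(M, 456), -148), Function('f')(1255)) = Add(Add(Mul(Rational(-1, 1483), 456), -148), 1255) = Add(Add(Rational(-456, 1483), -148), 1255) = Add(Rational(-219940, 1483), 1255) = Rational(1641225, 1483)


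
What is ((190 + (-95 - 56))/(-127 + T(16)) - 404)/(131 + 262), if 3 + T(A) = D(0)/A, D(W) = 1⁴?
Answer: -280180/272349 ≈ -1.0288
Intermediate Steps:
D(W) = 1
T(A) = -3 + 1/A
((190 + (-95 - 56))/(-127 + T(16)) - 404)/(131 + 262) = ((190 + (-95 - 56))/(-127 + (-3 + 1/16)) - 404)/(131 + 262) = ((190 - 151)/(-127 + (-3 + 1/16)) - 404)/393 = (39/(-127 - 47/16) - 404)*(1/393) = (39/(-2079/16) - 404)*(1/393) = (39*(-16/2079) - 404)*(1/393) = (-208/693 - 404)*(1/393) = -280180/693*1/393 = -280180/272349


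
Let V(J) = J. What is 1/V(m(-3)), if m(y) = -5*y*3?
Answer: 1/45 ≈ 0.022222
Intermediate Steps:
m(y) = -15*y
1/V(m(-3)) = 1/(-15*(-3)) = 1/45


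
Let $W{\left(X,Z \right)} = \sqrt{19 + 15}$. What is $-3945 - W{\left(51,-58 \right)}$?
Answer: $-3945 - \sqrt{34} \approx -3950.8$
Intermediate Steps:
$W{\left(X,Z \right)} = \sqrt{34}$
$-3945 - W{\left(51,-58 \right)} = -3945 - \sqrt{34}$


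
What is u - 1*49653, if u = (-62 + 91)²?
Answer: -48812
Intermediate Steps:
u = 841 (u = 29² = 841)
u - 1*49653 = 841 - 1*49653 = 841 - 49653 = -48812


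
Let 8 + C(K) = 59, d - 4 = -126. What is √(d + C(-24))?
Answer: I*√71 ≈ 8.4261*I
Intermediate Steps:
d = -122 (d = 4 - 126 = -122)
C(K) = 51 (C(K) = -8 + 59 = 51)
√(d + C(-24)) = √(-122 + 51) = √(-71) = I*√71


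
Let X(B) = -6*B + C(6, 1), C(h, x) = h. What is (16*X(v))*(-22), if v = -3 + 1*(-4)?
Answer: -16896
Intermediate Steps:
v = -7 (v = -3 - 4 = -7)
X(B) = 6 - 6*B (X(B) = -6*B + 6 = 6 - 6*B)
(16*X(v))*(-22) = (16*(6 - 6*(-7)))*(-22) = (16*(6 + 42))*(-22) = (16*48)*(-22) = 768*(-22) = -16896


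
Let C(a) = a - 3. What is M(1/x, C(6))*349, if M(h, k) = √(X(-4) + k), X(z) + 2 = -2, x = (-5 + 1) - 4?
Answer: 349*I ≈ 349.0*I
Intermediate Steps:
C(a) = -3 + a
x = -8 (x = -4 - 4 = -8)
X(z) = -4 (X(z) = -2 - 2 = -4)
M(h, k) = √(-4 + k)
M(1/x, C(6))*349 = √(-4 + (-3 + 6))*349 = √(-4 + 3)*349 = √(-1)*349 = I*349 = 349*I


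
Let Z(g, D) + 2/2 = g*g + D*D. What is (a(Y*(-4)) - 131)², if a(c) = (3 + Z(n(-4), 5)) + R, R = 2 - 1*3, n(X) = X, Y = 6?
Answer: 7921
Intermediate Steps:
Z(g, D) = -1 + D² + g² (Z(g, D) = -1 + (g*g + D*D) = -1 + (g² + D²) = -1 + (D² + g²) = -1 + D² + g²)
R = -1 (R = 2 - 3 = -1)
a(c) = 42 (a(c) = (3 + (-1 + 5² + (-4)²)) - 1 = (3 + (-1 + 25 + 16)) - 1 = (3 + 40) - 1 = 43 - 1 = 42)
(a(Y*(-4)) - 131)² = (42 - 131)² = (-89)² = 7921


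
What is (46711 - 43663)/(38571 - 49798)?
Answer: -3048/11227 ≈ -0.27149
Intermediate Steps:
(46711 - 43663)/(38571 - 49798) = 3048/(-11227) = 3048*(-1/11227) = -3048/11227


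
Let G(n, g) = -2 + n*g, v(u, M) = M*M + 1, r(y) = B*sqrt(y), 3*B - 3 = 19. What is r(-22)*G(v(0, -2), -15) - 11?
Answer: -11 - 1694*I*sqrt(22)/3 ≈ -11.0 - 2648.5*I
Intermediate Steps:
B = 22/3 (B = 1 + (1/3)*19 = 1 + 19/3 = 22/3 ≈ 7.3333)
r(y) = 22*sqrt(y)/3
v(u, M) = 1 + M**2 (v(u, M) = M**2 + 1 = 1 + M**2)
G(n, g) = -2 + g*n
r(-22)*G(v(0, -2), -15) - 11 = (22*sqrt(-22)/3)*(-2 - 15*(1 + (-2)**2)) - 11 = (22*(I*sqrt(22))/3)*(-2 - 15*(1 + 4)) - 11 = (22*I*sqrt(22)/3)*(-2 - 15*5) - 11 = (22*I*sqrt(22)/3)*(-2 - 75) - 11 = (22*I*sqrt(22)/3)*(-77) - 11 = -1694*I*sqrt(22)/3 - 11 = -11 - 1694*I*sqrt(22)/3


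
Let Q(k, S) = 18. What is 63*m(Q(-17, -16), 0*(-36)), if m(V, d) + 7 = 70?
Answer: 3969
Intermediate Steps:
m(V, d) = 63 (m(V, d) = -7 + 70 = 63)
63*m(Q(-17, -16), 0*(-36)) = 63*63 = 3969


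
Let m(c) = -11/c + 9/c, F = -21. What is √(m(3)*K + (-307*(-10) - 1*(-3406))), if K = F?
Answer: √6490 ≈ 80.561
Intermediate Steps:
m(c) = -2/c
K = -21
√(m(3)*K + (-307*(-10) - 1*(-3406))) = √(-2/3*(-21) + (-307*(-10) - 1*(-3406))) = √(-2*⅓*(-21) + (3070 + 3406)) = √(-⅔*(-21) + 6476) = √(14 + 6476) = √6490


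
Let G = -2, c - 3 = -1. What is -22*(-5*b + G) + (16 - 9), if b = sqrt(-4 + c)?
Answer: 51 + 110*I*sqrt(2) ≈ 51.0 + 155.56*I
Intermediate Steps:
c = 2 (c = 3 - 1 = 2)
b = I*sqrt(2) (b = sqrt(-4 + 2) = sqrt(-2) = I*sqrt(2) ≈ 1.4142*I)
-22*(-5*b + G) + (16 - 9) = -22*(-5*I*sqrt(2) - 2) + (16 - 9) = -22*(-5*I*sqrt(2) - 2) + 7 = -22*(-2 - 5*I*sqrt(2)) + 7 = (44 + 110*I*sqrt(2)) + 7 = 51 + 110*I*sqrt(2)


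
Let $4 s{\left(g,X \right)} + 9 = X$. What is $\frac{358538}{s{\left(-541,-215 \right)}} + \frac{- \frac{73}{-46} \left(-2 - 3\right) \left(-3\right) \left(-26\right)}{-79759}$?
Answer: $- \frac{328860873353}{51364796} \approx -6402.5$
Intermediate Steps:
$s{\left(g,X \right)} = - \frac{9}{4} + \frac{X}{4}$
$\frac{358538}{s{\left(-541,-215 \right)}} + \frac{- \frac{73}{-46} \left(-2 - 3\right) \left(-3\right) \left(-26\right)}{-79759} = \frac{358538}{- \frac{9}{4} + \frac{1}{4} \left(-215\right)} + \frac{- \frac{73}{-46} \left(-2 - 3\right) \left(-3\right) \left(-26\right)}{-79759} = \frac{358538}{- \frac{9}{4} - \frac{215}{4}} + \left(-73\right) \left(- \frac{1}{46}\right) \left(\left(-5\right) \left(-3\right)\right) \left(-26\right) \left(- \frac{1}{79759}\right) = \frac{358538}{-56} + \frac{73}{46} \cdot 15 \left(-26\right) \left(- \frac{1}{79759}\right) = 358538 \left(- \frac{1}{56}\right) + \frac{1095}{46} \left(-26\right) \left(- \frac{1}{79759}\right) = - \frac{179269}{28} - - \frac{14235}{1834457} = - \frac{179269}{28} + \frac{14235}{1834457} = - \frac{328860873353}{51364796}$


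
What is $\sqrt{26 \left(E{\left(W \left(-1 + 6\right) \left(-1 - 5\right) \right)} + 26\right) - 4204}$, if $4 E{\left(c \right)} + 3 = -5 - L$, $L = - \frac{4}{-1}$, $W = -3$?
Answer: $i \sqrt{3606} \approx 60.05 i$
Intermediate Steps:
$L = 4$ ($L = \left(-4\right) \left(-1\right) = 4$)
$E{\left(c \right)} = -3$ ($E{\left(c \right)} = - \frac{3}{4} + \frac{-5 - 4}{4} = - \frac{3}{4} + \frac{1}{4} \left(-9\right) = - \frac{3}{4} - \frac{9}{4} = -3$)
$\sqrt{26 \left(E{\left(W \left(-1 + 6\right) \left(-1 - 5\right) \right)} + 26\right) - 4204} = \sqrt{26 \left(-3 + 26\right) - 4204} = \sqrt{26 \cdot 23 - 4204} = \sqrt{598 - 4204} = \sqrt{-3606} = i \sqrt{3606}$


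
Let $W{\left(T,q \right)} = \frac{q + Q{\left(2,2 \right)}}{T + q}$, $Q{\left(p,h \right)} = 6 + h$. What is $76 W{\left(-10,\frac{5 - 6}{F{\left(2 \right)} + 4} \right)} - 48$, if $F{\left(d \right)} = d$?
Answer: $- \frac{6500}{61} \approx -106.56$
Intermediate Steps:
$W{\left(T,q \right)} = \frac{8 + q}{T + q}$ ($W{\left(T,q \right)} = \frac{q + \left(6 + 2\right)}{T + q} = \frac{q + 8}{T + q} = \frac{8 + q}{T + q}$)
$76 W{\left(-10,\frac{5 - 6}{F{\left(2 \right)} + 4} \right)} - 48 = 76 \frac{8 + \frac{5 - 6}{2 + 4}}{-10 + \frac{5 - 6}{2 + 4}} - 48 = 76 \frac{8 - \frac{1}{6}}{-10 - \frac{1}{6}} - 48 = 76 \frac{1}{- \frac{61}{6}} \cdot \frac{47}{6} - 48 = 76 \left(\left(- \frac{6}{61}\right) \frac{47}{6}\right) - 48 = 76 \left(- \frac{47}{61}\right) - 48 = - \frac{3572}{61} - 48 = - \frac{6500}{61}$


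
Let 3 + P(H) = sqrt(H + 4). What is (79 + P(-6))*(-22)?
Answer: -1672 - 22*I*sqrt(2) ≈ -1672.0 - 31.113*I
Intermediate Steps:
P(H) = -3 + sqrt(4 + H) (P(H) = -3 + sqrt(H + 4) = -3 + sqrt(4 + H))
(79 + P(-6))*(-22) = (79 + (-3 + sqrt(4 - 6)))*(-22) = (79 + (-3 + sqrt(-2)))*(-22) = (79 + (-3 + I*sqrt(2)))*(-22) = (76 + I*sqrt(2))*(-22) = -1672 - 22*I*sqrt(2)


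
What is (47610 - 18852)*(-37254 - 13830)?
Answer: -1469073672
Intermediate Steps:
(47610 - 18852)*(-37254 - 13830) = 28758*(-51084) = -1469073672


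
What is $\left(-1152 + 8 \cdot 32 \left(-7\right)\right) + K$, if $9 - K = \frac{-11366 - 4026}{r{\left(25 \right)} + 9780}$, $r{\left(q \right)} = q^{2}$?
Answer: $- \frac{30523283}{10405} \approx -2933.5$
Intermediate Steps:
$K = \frac{109037}{10405}$ ($K = 9 - \frac{-11366 - 4026}{25^{2} + 9780} = 9 - - \frac{15392}{625 + 9780} = 9 - - \frac{15392}{10405} = 9 + \frac{15392}{10405} = \frac{109037}{10405} \approx 10.479$)
$\left(-1152 + 8 \cdot 32 \left(-7\right)\right) + K = \left(-1152 + 8 \cdot 32 \left(-7\right)\right) + \frac{109037}{10405} = \left(-1152 + 256 \left(-7\right)\right) + \frac{109037}{10405} = \left(-1152 - 1792\right) + \frac{109037}{10405} = -2944 + \frac{109037}{10405} = - \frac{30523283}{10405}$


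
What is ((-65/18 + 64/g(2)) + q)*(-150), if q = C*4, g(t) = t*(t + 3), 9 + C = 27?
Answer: -33655/3 ≈ -11218.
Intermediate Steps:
C = 18 (C = -9 + 27 = 18)
g(t) = t*(3 + t)
q = 72 (q = 18*4 = 72)
((-65/18 + 64/g(2)) + q)*(-150) = ((-65/18 + 64/((2*(3 + 2)))) + 72)*(-150) = ((-65*1/18 + 64/((2*5))) + 72)*(-150) = ((-65/18 + 64/10) + 72)*(-150) = ((-65/18 + 64*(⅒)) + 72)*(-150) = ((-65/18 + 32/5) + 72)*(-150) = (251/90 + 72)*(-150) = (6731/90)*(-150) = -33655/3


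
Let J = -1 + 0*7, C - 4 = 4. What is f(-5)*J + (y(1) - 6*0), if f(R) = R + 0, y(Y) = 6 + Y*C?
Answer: 19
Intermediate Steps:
C = 8 (C = 4 + 4 = 8)
y(Y) = 6 + 8*Y (y(Y) = 6 + Y*8 = 6 + 8*Y)
J = -1 (J = -1 + 0 = -1)
f(R) = R
f(-5)*J + (y(1) - 6*0) = -5*(-1) + ((6 + 8*1) - 6*0) = 5 + ((6 + 8) + 0) = 5 + (14 + 0) = 5 + 14 = 19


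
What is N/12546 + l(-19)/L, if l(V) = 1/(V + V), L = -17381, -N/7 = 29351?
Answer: -33924953975/2071589247 ≈ -16.376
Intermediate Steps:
N = -205457 (N = -7*29351 = -205457)
l(V) = 1/(2*V)
N/12546 + l(-19)/L = -205457/12546 + ((1/2)/(-19))/(-17381) = -205457*1/12546 + ((1/2)*(-1/19))*(-1/17381) = -205457/12546 - 1/38*(-1/17381) = -205457/12546 + 1/660478 = -33924953975/2071589247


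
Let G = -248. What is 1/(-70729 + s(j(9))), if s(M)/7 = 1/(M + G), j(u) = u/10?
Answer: -353/24967347 ≈ -1.4138e-5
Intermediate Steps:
j(u) = u/10 (j(u) = u*(⅒) = u/10)
s(M) = 7/(-248 + M) (s(M) = 7/(M - 248) = 7/(-248 + M))
1/(-70729 + s(j(9))) = 1/(-70729 + 7/(-248 + (⅒)*9)) = 1/(-70729 + 7/(-248 + 9/10)) = 1/(-70729 + 7/(-2471/10)) = 1/(-70729 + 7*(-10/2471)) = 1/(-70729 - 10/353) = 1/(-24967347/353) = -353/24967347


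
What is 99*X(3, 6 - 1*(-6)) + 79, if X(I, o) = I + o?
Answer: 1564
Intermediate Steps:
99*X(3, 6 - 1*(-6)) + 79 = 99*(3 + (6 - 1*(-6))) + 79 = 99*(3 + (6 + 6)) + 79 = 99*(3 + 12) + 79 = 99*15 + 79 = 1485 + 79 = 1564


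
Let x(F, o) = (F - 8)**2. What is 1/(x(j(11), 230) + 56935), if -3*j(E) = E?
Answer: 9/513640 ≈ 1.7522e-5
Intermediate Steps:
j(E) = -E/3
x(F, o) = (-8 + F)**2
1/(x(j(11), 230) + 56935) = 1/((-8 - 1/3*11)**2 + 56935) = 1/((-8 - 11/3)**2 + 56935) = 1/((-35/3)**2 + 56935) = 1/(1225/9 + 56935) = 1/(513640/9) = 9/513640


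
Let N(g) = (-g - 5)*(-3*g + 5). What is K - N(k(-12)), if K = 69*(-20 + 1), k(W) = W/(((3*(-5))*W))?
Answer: -96401/75 ≈ -1285.3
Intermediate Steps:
k(W) = -1/15 (k(W) = W/((-15*W)) = W*(-1/(15*W)) = -1/15)
N(g) = (-5 - g)*(5 - 3*g)
K = -1311 (K = 69*(-19) = -1311)
K - N(k(-12)) = -1311 - (-25 + 3*(-1/15)² + 10*(-1/15)) = -1311 - (-25 + 3*(1/225) - ⅔) = -1311 - (-25 + 1/75 - ⅔) = -1311 - 1*(-1924/75) = -1311 + 1924/75 = -96401/75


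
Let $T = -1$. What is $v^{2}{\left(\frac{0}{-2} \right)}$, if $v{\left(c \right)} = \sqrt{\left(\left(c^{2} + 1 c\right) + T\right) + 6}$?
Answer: $5$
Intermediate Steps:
$v{\left(c \right)} = \sqrt{5 + c + c^{2}}$ ($v{\left(c \right)} = \sqrt{\left(\left(c^{2} + 1 c\right) - 1\right) + 6} = \sqrt{\left(\left(c^{2} + c\right) - 1\right) + 6} = \sqrt{\left(\left(c + c^{2}\right) - 1\right) + 6} = \sqrt{\left(-1 + c + c^{2}\right) + 6} = \sqrt{5 + c + c^{2}}$)
$v^{2}{\left(\frac{0}{-2} \right)} = \left(\sqrt{5 + \frac{0}{-2} + \left(\frac{0}{-2}\right)^{2}}\right)^{2} = \left(\sqrt{5 + 0 \left(- \frac{1}{2}\right) + \left(0 \left(- \frac{1}{2}\right)\right)^{2}}\right)^{2} = \left(\sqrt{5 + 0 + 0^{2}}\right)^{2} = \left(\sqrt{5 + 0 + 0}\right)^{2} = \left(\sqrt{5}\right)^{2} = 5$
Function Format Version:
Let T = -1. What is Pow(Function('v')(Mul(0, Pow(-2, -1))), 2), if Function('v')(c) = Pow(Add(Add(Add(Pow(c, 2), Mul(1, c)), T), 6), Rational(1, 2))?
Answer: 5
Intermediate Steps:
Function('v')(c) = Pow(Add(5, c, Pow(c, 2)), Rational(1, 2)) (Function('v')(c) = Pow(Add(Add(Add(Pow(c, 2), Mul(1, c)), -1), 6), Rational(1, 2)) = Pow(Add(Add(Add(Pow(c, 2), c), -1), 6), Rational(1, 2)) = Pow(Add(Add(Add(c, Pow(c, 2)), -1), 6), Rational(1, 2)) = Pow(Add(Add(-1, c, Pow(c, 2)), 6), Rational(1, 2)) = Pow(Add(5, c, Pow(c, 2)), Rational(1, 2)))
Pow(Function('v')(Mul(0, Pow(-2, -1))), 2) = Pow(Pow(Add(5, Mul(0, Pow(-2, -1)), Pow(Mul(0, Pow(-2, -1)), 2)), Rational(1, 2)), 2) = Pow(Pow(Add(5, Mul(0, Rational(-1, 2)), Pow(Mul(0, Rational(-1, 2)), 2)), Rational(1, 2)), 2) = Pow(Pow(Add(5, 0, Pow(0, 2)), Rational(1, 2)), 2) = Pow(Pow(Add(5, 0, 0), Rational(1, 2)), 2) = Pow(Pow(5, Rational(1, 2)), 2) = 5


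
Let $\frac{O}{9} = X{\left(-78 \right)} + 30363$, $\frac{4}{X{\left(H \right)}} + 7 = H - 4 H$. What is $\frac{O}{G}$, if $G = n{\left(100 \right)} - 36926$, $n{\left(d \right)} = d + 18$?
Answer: $- \frac{579735}{78088} \approx -7.4241$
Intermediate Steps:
$X{\left(H \right)} = \frac{4}{-7 - 3 H}$ ($X{\left(H \right)} = \frac{4}{-7 + \left(H - 4 H\right)} = \frac{4}{-7 - 3 H}$)
$n{\left(d \right)} = 18 + d$
$O = \frac{62031645}{227}$ ($O = 9 \left(- \frac{4}{7 + 3 \left(-78\right)} + 30363\right) = 9 \left(- \frac{4}{7 - 234} + 30363\right) = 9 \left(- \frac{4}{-227} + 30363\right) = 9 \left(\left(-4\right) \left(- \frac{1}{227}\right) + 30363\right) = 9 \left(\frac{4}{227} + 30363\right) = 9 \cdot \frac{6892405}{227} = \frac{62031645}{227} \approx 2.7327 \cdot 10^{5}$)
$G = -36808$ ($G = \left(18 + 100\right) - 36926 = 118 - 36926 = -36808$)
$\frac{O}{G} = \frac{62031645}{227 \left(-36808\right)} = \frac{62031645}{227} \left(- \frac{1}{36808}\right) = - \frac{579735}{78088}$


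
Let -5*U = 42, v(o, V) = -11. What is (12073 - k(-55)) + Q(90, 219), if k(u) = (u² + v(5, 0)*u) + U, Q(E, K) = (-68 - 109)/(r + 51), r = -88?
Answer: 1564394/185 ≈ 8456.2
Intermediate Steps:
U = -42/5 (U = -⅕*42 = -42/5 ≈ -8.4000)
Q(E, K) = 177/37 (Q(E, K) = (-68 - 109)/(-88 + 51) = -177/(-37) = -177*(-1/37) = 177/37)
k(u) = -42/5 + u² - 11*u (k(u) = (u² - 11*u) - 42/5 = -42/5 + u² - 11*u)
(12073 - k(-55)) + Q(90, 219) = (12073 - (-42/5 + (-55)² - 11*(-55))) + 177/37 = (12073 - (-42/5 + 3025 + 605)) + 177/37 = (12073 - 1*18108/5) + 177/37 = (12073 - 18108/5) + 177/37 = 42257/5 + 177/37 = 1564394/185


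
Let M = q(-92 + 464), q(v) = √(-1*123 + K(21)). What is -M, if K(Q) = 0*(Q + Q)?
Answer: -I*√123 ≈ -11.091*I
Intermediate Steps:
K(Q) = 0 (K(Q) = 0*(2*Q) = 0)
q(v) = I*√123 (q(v) = √(-1*123 + 0) = √(-123 + 0) = √(-123) = I*√123)
M = I*√123 ≈ 11.091*I
-M = -I*√123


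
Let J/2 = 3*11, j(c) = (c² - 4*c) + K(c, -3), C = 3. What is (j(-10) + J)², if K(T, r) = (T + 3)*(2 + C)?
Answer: 29241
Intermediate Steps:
K(T, r) = 15 + 5*T (K(T, r) = (T + 3)*(2 + 3) = (3 + T)*5 = 15 + 5*T)
j(c) = 15 + c + c² (j(c) = (c² - 4*c) + (15 + 5*c) = 15 + c + c²)
J = 66 (J = 2*(3*11) = 2*33 = 66)
(j(-10) + J)² = ((15 - 10 + (-10)²) + 66)² = ((15 - 10 + 100) + 66)² = (105 + 66)² = 171² = 29241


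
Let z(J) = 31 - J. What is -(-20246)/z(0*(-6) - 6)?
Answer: 20246/37 ≈ 547.19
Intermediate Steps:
-(-20246)/z(0*(-6) - 6) = -(-20246)/(31 - (0*(-6) - 6)) = -(-20246)/(31 - (0 - 6)) = -(-20246)/(31 - 1*(-6)) = -(-20246)/(31 + 6) = -(-20246)/37 = -1*(-20246/37) = 20246/37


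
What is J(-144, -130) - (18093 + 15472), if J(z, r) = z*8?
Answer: -34717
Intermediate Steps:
J(z, r) = 8*z
J(-144, -130) - (18093 + 15472) = 8*(-144) - (18093 + 15472) = -1152 - 1*33565 = -1152 - 33565 = -34717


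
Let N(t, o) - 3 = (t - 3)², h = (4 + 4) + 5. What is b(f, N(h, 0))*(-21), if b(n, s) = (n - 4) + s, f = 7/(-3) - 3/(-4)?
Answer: -8183/4 ≈ -2045.8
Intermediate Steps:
h = 13 (h = 8 + 5 = 13)
f = -19/12 (f = 7*(-⅓) - 3*(-¼) = -7/3 + ¾ = -19/12 ≈ -1.5833)
N(t, o) = 3 + (-3 + t)² (N(t, o) = 3 + (t - 3)² = 3 + (-3 + t)²)
b(n, s) = -4 + n + s (b(n, s) = (-4 + n) + s = -4 + n + s)
b(f, N(h, 0))*(-21) = (-4 - 19/12 + (3 + (-3 + 13)²))*(-21) = (-4 - 19/12 + (3 + 10²))*(-21) = (-4 - 19/12 + (3 + 100))*(-21) = (-4 - 19/12 + 103)*(-21) = (1169/12)*(-21) = -8183/4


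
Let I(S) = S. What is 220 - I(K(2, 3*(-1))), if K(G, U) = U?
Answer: 223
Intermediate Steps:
220 - I(K(2, 3*(-1))) = 220 - 3*(-1) = 220 - 1*(-3) = 220 + 3 = 223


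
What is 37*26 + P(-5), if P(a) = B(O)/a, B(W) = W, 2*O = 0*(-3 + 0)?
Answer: 962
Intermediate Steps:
O = 0 (O = (0*(-3 + 0))/2 = (0*(-3))/2 = (1/2)*0 = 0)
P(a) = 0 (P(a) = 0/a = 0)
37*26 + P(-5) = 37*26 + 0 = 962 + 0 = 962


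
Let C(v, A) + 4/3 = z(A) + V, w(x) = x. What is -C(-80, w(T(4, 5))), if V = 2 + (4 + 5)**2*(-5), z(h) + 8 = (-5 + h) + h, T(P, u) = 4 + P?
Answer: 1204/3 ≈ 401.33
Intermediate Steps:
z(h) = -13 + 2*h (z(h) = -8 + ((-5 + h) + h) = -8 + (-5 + 2*h) = -13 + 2*h)
V = -403 (V = 2 + 9**2*(-5) = 2 + 81*(-5) = 2 - 405 = -403)
C(v, A) = -1252/3 + 2*A (C(v, A) = -4/3 + ((-13 + 2*A) - 403) = -4/3 + (-416 + 2*A) = -1252/3 + 2*A)
-C(-80, w(T(4, 5))) = -(-1252/3 + 2*(4 + 4)) = -(-1252/3 + 2*8) = -(-1252/3 + 16) = -1*(-1204/3) = 1204/3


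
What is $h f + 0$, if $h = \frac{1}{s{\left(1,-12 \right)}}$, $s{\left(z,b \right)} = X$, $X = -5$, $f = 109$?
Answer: $- \frac{109}{5} \approx -21.8$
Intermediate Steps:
$s{\left(z,b \right)} = -5$
$h = - \frac{1}{5}$ ($h = \frac{1}{-5} = - \frac{1}{5} \approx -0.2$)
$h f + 0 = \left(- \frac{1}{5}\right) 109 + 0 = - \frac{109}{5} + 0 = - \frac{109}{5}$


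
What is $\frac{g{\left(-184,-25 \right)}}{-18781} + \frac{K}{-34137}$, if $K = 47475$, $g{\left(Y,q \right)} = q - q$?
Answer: $- \frac{5275}{3793} \approx -1.3907$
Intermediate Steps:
$g{\left(Y,q \right)} = 0$
$\frac{g{\left(-184,-25 \right)}}{-18781} + \frac{K}{-34137} = \frac{0}{-18781} + \frac{47475}{-34137} = 0 \left(- \frac{1}{18781}\right) + 47475 \left(- \frac{1}{34137}\right) = 0 - \frac{5275}{3793} = - \frac{5275}{3793}$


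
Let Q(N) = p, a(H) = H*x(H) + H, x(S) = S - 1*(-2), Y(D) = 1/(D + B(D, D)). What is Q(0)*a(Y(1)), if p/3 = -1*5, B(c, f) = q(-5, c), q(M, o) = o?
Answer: -105/4 ≈ -26.250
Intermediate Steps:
B(c, f) = c
p = -15 (p = 3*(-1*5) = 3*(-5) = -15)
Y(D) = 1/(2*D) (Y(D) = 1/(D + D) = 1/(2*D))
x(S) = 2 + S (x(S) = S + 2 = 2 + S)
a(H) = H + H*(2 + H) (a(H) = H*(2 + H) + H = H + H*(2 + H))
Q(N) = -15
Q(0)*a(Y(1)) = -15*(1/2)/1*(3 + (1/2)/1) = -15*(1/2)*1*(3 + (1/2)*1) = -15*(3 + 1/2)/2 = -15*7/(2*2) = -15*7/4 = -105/4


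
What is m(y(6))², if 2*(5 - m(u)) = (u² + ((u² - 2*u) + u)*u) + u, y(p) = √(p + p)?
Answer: 532 - 130*√3 ≈ 306.83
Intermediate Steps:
y(p) = √2*√p (y(p) = √(2*p) = √2*√p)
m(u) = 5 - u/2 - u²/2 - u*(u² - u)/2 (m(u) = 5 - ((u² + ((u² - 2*u) + u)*u) + u)/2 = 5 - ((u² + (u² - u)*u) + u)/2 = 5 - ((u² + u*(u² - u)) + u)/2 = 5 - (u + u² + u*(u² - u))/2 = 5 + (-u/2 - u²/2 - u*(u² - u)/2) = 5 - u/2 - u²/2 - u*(u² - u)/2)
m(y(6))² = (5 - √2*√6/2 - 24*√3/2)² = (5 - √3 - 24*√3/2)² = (5 - √3 - 12*√3)² = (5 - 13*√3)²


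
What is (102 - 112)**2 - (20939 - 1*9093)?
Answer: -11746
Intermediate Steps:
(102 - 112)**2 - (20939 - 1*9093) = (-10)**2 - (20939 - 9093) = 100 - 1*11846 = 100 - 11846 = -11746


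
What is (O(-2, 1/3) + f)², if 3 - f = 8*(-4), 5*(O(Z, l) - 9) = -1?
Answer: 47961/25 ≈ 1918.4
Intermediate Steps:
O(Z, l) = 44/5 (O(Z, l) = 9 + (⅕)*(-1) = 9 - ⅕ = 44/5)
f = 35 (f = 3 - 8*(-4) = 3 - 1*(-32) = 3 + 32 = 35)
(O(-2, 1/3) + f)² = (44/5 + 35)² = (219/5)² = 47961/25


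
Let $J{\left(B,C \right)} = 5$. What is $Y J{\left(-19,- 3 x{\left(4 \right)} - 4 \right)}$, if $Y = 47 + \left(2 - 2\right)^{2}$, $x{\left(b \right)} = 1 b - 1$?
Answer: $235$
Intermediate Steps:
$x{\left(b \right)} = -1 + b$ ($x{\left(b \right)} = b - 1 = -1 + b$)
$Y = 47$ ($Y = 47 + 0^{2} = 47 + 0 = 47$)
$Y J{\left(-19,- 3 x{\left(4 \right)} - 4 \right)} = 47 \cdot 5 = 235$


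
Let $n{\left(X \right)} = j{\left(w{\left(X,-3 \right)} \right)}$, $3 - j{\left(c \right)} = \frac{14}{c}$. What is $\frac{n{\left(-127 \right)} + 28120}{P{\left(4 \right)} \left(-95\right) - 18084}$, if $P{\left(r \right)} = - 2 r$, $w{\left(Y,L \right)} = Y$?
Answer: $- \frac{3571635}{2200148} \approx -1.6234$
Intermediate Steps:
$j{\left(c \right)} = 3 - \frac{14}{c}$
$n{\left(X \right)} = 3 - \frac{14}{X}$
$\frac{n{\left(-127 \right)} + 28120}{P{\left(4 \right)} \left(-95\right) - 18084} = \frac{\left(3 - \frac{14}{-127}\right) + 28120}{\left(-2\right) 4 \left(-95\right) - 18084} = \frac{\left(3 - - \frac{14}{127}\right) + 28120}{\left(-8\right) \left(-95\right) - 18084} = \frac{\left(3 + \frac{14}{127}\right) + 28120}{760 - 18084} = \frac{\frac{395}{127} + 28120}{-17324} = \frac{3571635}{127} \left(- \frac{1}{17324}\right) = - \frac{3571635}{2200148}$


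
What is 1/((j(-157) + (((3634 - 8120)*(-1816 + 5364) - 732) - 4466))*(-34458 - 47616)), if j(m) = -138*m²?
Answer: 1/1585923124512 ≈ 6.3055e-13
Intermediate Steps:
1/((j(-157) + (((3634 - 8120)*(-1816 + 5364) - 732) - 4466))*(-34458 - 47616)) = 1/((-138*(-157)² + (((3634 - 8120)*(-1816 + 5364) - 732) - 4466))*(-34458 - 47616)) = 1/((-138*24649 + ((-4486*3548 - 732) - 4466))*(-82074)) = 1/((-3401562 + ((-15916328 - 732) - 4466))*(-82074)) = 1/((-3401562 + (-15917060 - 4466))*(-82074)) = 1/((-3401562 - 15921526)*(-82074)) = 1/(-19323088*(-82074)) = 1/1585923124512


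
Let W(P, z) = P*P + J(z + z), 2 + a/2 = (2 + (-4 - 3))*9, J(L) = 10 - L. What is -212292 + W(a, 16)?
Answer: -203478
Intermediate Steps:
a = -94 (a = -4 + 2*((2 + (-4 - 3))*9) = -4 + 2*((2 - 7)*9) = -4 + 2*(-5*9) = -4 + 2*(-45) = -4 - 90 = -94)
W(P, z) = 10 + P**2 - 2*z (W(P, z) = P*P + (10 - (z + z)) = P**2 + (10 - 2*z) = 10 + P**2 - 2*z)
-212292 + W(a, 16) = -212292 + (10 + (-94)**2 - 2*16) = -212292 + (10 + 8836 - 32) = -212292 + 8814 = -203478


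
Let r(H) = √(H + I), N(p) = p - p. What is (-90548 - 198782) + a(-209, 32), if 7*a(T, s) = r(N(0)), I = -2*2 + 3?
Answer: -289330 + I/7 ≈ -2.8933e+5 + 0.14286*I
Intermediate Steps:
N(p) = 0
I = -1 (I = -4 + 3 = -1)
r(H) = √(-1 + H) (r(H) = √(H - 1) = √(-1 + H))
a(T, s) = I/7 (a(T, s) = √(-1 + 0)/7 = √(-1)/7 = I/7)
(-90548 - 198782) + a(-209, 32) = (-90548 - 198782) + I/7 = -289330 + I/7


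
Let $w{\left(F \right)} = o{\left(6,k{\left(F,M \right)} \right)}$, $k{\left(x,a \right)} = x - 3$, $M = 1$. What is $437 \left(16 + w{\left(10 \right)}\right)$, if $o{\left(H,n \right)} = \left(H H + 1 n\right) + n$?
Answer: $28842$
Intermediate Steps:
$k{\left(x,a \right)} = -3 + x$
$o{\left(H,n \right)} = H^{2} + 2 n$ ($o{\left(H,n \right)} = \left(H^{2} + n\right) + n = \left(n + H^{2}\right) + n = H^{2} + 2 n$)
$w{\left(F \right)} = 30 + 2 F$ ($w{\left(F \right)} = 6^{2} + 2 \left(-3 + F\right) = 36 + \left(-6 + 2 F\right) = 30 + 2 F$)
$437 \left(16 + w{\left(10 \right)}\right) = 437 \left(16 + \left(30 + 2 \cdot 10\right)\right) = 437 \left(16 + \left(30 + 20\right)\right) = 437 \left(16 + 50\right) = 437 \cdot 66 = 28842$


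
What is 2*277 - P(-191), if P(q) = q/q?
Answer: 553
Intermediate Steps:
P(q) = 1
2*277 - P(-191) = 2*277 - 1*1 = 554 - 1 = 553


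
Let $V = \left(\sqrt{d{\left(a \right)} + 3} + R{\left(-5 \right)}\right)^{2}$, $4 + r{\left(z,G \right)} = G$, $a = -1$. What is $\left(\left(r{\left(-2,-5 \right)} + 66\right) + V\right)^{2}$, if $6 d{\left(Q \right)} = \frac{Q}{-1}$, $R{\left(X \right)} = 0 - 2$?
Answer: $\frac{150049}{36} - \frac{770 \sqrt{114}}{9} \approx 3254.5$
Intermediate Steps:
$r{\left(z,G \right)} = -4 + G$
$R{\left(X \right)} = -2$ ($R{\left(X \right)} = 0 - 2 = -2$)
$d{\left(Q \right)} = - \frac{Q}{6}$ ($d{\left(Q \right)} = \frac{Q \frac{1}{-1}}{6} = \frac{Q \left(-1\right)}{6} = \frac{\left(-1\right) Q}{6} = - \frac{Q}{6}$)
$V = \left(-2 + \frac{\sqrt{114}}{6}\right)^{2}$ ($V = \left(\sqrt{\left(- \frac{1}{6}\right) \left(-1\right) + 3} - 2\right)^{2} = \left(\sqrt{\frac{1}{6} + 3} - 2\right)^{2} = \left(\sqrt{\frac{19}{6}} - 2\right)^{2} = \left(\frac{\sqrt{114}}{6} - 2\right)^{2} = \left(-2 + \frac{\sqrt{114}}{6}\right)^{2} \approx 0.048615$)
$\left(\left(r{\left(-2,-5 \right)} + 66\right) + V\right)^{2} = \left(\left(\left(-4 - 5\right) + 66\right) + \frac{\left(12 - \sqrt{114}\right)^{2}}{36}\right)^{2} = \left(\left(-9 + 66\right) + \frac{\left(12 - \sqrt{114}\right)^{2}}{36}\right)^{2} = \left(57 + \frac{\left(12 - \sqrt{114}\right)^{2}}{36}\right)^{2}$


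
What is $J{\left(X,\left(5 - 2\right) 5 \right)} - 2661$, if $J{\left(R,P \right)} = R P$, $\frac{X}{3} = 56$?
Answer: $-141$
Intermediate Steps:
$X = 168$ ($X = 3 \cdot 56 = 168$)
$J{\left(R,P \right)} = P R$
$J{\left(X,\left(5 - 2\right) 5 \right)} - 2661 = \left(5 - 2\right) 5 \cdot 168 - 2661 = 3 \cdot 5 \cdot 168 - 2661 = 15 \cdot 168 - 2661 = 2520 - 2661 = -141$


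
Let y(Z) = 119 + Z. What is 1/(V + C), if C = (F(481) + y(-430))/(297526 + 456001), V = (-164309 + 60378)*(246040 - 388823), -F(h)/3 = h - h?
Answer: 753527/11182024178314460 ≈ 6.7387e-11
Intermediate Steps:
F(h) = 0 (F(h) = -3*(h - h) = -3*0 = 0)
V = 14839579973 (V = -103931*(-142783) = 14839579973)
C = -311/753527 (C = (0 + (119 - 430))/(297526 + 456001) = (0 - 311)/753527 = -311*1/753527 = -311/753527 ≈ -0.00041273)
1/(V + C) = 1/(14839579973 - 311/753527) = 1/(11182024178314460/753527) = 753527/11182024178314460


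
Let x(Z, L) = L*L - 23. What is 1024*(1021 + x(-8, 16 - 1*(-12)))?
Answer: 1824768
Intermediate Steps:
x(Z, L) = -23 + L² (x(Z, L) = L² - 23 = -23 + L²)
1024*(1021 + x(-8, 16 - 1*(-12))) = 1024*(1021 + (-23 + (16 - 1*(-12))²)) = 1024*(1021 + (-23 + (16 + 12)²)) = 1024*(1021 + (-23 + 28²)) = 1024*(1021 + (-23 + 784)) = 1024*(1021 + 761) = 1024*1782 = 1824768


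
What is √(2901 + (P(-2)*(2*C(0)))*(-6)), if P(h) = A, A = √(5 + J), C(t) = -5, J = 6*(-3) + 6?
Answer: √(2901 + 60*I*√7) ≈ 53.881 + 1.4731*I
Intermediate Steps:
J = -12 (J = -18 + 6 = -12)
A = I*√7 (A = √(5 - 12) = √(-7) = I*√7 ≈ 2.6458*I)
P(h) = I*√7
√(2901 + (P(-2)*(2*C(0)))*(-6)) = √(2901 + ((I*√7)*(2*(-5)))*(-6)) = √(2901 + ((I*√7)*(-10))*(-6)) = √(2901 - 10*I*√7*(-6)) = √(2901 + 60*I*√7)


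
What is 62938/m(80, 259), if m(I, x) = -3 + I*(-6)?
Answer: -62938/483 ≈ -130.31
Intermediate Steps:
m(I, x) = -3 - 6*I
62938/m(80, 259) = 62938/(-3 - 6*80) = 62938/(-3 - 480) = 62938/(-483) = 62938*(-1/483) = -62938/483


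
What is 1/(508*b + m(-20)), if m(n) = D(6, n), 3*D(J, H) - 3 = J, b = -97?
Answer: -1/49273 ≈ -2.0295e-5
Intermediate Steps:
D(J, H) = 1 + J/3
m(n) = 3 (m(n) = 1 + (⅓)*6 = 1 + 2 = 3)
1/(508*b + m(-20)) = 1/(508*(-97) + 3) = 1/(-49276 + 3) = 1/(-49273) = -1/49273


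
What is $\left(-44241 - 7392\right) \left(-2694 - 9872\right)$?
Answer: $648820278$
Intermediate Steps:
$\left(-44241 - 7392\right) \left(-2694 - 9872\right) = \left(-51633\right) \left(-12566\right) = 648820278$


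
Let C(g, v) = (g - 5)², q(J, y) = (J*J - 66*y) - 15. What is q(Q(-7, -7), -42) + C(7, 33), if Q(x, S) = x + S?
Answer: 2957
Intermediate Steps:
Q(x, S) = S + x
q(J, y) = -15 + J² - 66*y (q(J, y) = (J² - 66*y) - 15 = -15 + J² - 66*y)
C(g, v) = (-5 + g)²
q(Q(-7, -7), -42) + C(7, 33) = (-15 + (-7 - 7)² - 66*(-42)) + (-5 + 7)² = (-15 + (-14)² + 2772) + 2² = (-15 + 196 + 2772) + 4 = 2953 + 4 = 2957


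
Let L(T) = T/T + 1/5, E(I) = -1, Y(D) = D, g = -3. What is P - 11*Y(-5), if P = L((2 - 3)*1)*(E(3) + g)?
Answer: 251/5 ≈ 50.200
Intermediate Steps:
L(T) = 6/5 (L(T) = 1 + 1*(1/5) = 1 + 1/5 = 6/5)
P = -24/5 (P = 6*(-1 - 3)/5 = (6/5)*(-4) = -24/5 ≈ -4.8000)
P - 11*Y(-5) = -24/5 - 11*(-5) = -24/5 + 55 = 251/5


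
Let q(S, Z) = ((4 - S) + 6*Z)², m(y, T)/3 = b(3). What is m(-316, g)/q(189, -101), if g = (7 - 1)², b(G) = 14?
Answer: 6/89383 ≈ 6.7127e-5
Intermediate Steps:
g = 36 (g = 6² = 36)
m(y, T) = 42 (m(y, T) = 3*14 = 42)
q(S, Z) = (4 - S + 6*Z)²
m(-316, g)/q(189, -101) = 42/((4 - 1*189 + 6*(-101))²) = 42/((4 - 189 - 606)²) = 42/((-791)²) = 42/625681 = 42*(1/625681) = 6/89383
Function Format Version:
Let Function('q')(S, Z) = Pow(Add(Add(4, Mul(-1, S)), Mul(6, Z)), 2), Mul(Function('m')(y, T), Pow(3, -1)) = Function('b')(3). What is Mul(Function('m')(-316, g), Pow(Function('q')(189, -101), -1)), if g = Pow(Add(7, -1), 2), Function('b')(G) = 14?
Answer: Rational(6, 89383) ≈ 6.7127e-5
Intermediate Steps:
g = 36 (g = Pow(6, 2) = 36)
Function('m')(y, T) = 42 (Function('m')(y, T) = Mul(3, 14) = 42)
Function('q')(S, Z) = Pow(Add(4, Mul(-1, S), Mul(6, Z)), 2)
Mul(Function('m')(-316, g), Pow(Function('q')(189, -101), -1)) = Mul(42, Pow(Pow(Add(4, Mul(-1, 189), Mul(6, -101)), 2), -1)) = Mul(42, Pow(Pow(Add(4, -189, -606), 2), -1)) = Mul(42, Pow(Pow(-791, 2), -1)) = Mul(42, Pow(625681, -1)) = Mul(42, Rational(1, 625681)) = Rational(6, 89383)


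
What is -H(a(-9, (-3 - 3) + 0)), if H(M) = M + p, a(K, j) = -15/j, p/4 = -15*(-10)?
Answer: -1205/2 ≈ -602.50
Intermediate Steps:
p = 600 (p = 4*(-15*(-10)) = 4*150 = 600)
H(M) = 600 + M (H(M) = M + 600 = 600 + M)
-H(a(-9, (-3 - 3) + 0)) = -(600 - 15/((-3 - 3) + 0)) = -(600 - 15/(-6 + 0)) = -(600 - 15/(-6)) = -(600 - 15*(-⅙)) = -(600 + 5/2) = -1*1205/2 = -1205/2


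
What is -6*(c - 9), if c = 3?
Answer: 36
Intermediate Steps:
-6*(c - 9) = -6*(3 - 9) = -6*(-6) = 36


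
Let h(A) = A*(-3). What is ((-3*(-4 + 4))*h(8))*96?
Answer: 0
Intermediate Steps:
h(A) = -3*A
((-3*(-4 + 4))*h(8))*96 = ((-3*(-4 + 4))*(-3*8))*96 = (-3*0*(-24))*96 = (0*(-24))*96 = 0*96 = 0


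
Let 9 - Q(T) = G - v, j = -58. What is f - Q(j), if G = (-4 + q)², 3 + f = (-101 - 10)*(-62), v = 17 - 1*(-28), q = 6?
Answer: 6829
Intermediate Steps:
v = 45 (v = 17 + 28 = 45)
f = 6879 (f = -3 + (-101 - 10)*(-62) = -3 - 111*(-62) = -3 + 6882 = 6879)
G = 4 (G = (-4 + 6)² = 2² = 4)
Q(T) = 50 (Q(T) = 9 - (4 - 1*45) = 9 - (4 - 45) = 9 - 1*(-41) = 9 + 41 = 50)
f - Q(j) = 6879 - 1*50 = 6879 - 50 = 6829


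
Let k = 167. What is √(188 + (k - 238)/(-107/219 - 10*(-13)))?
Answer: √150797420285/28363 ≈ 13.691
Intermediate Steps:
√(188 + (k - 238)/(-107/219 - 10*(-13))) = √(188 + (167 - 238)/(-107/219 - 10*(-13))) = √(188 - 71/(-107*1/219 + 130)) = √(188 - 71/(-107/219 + 130)) = √(188 - 71/28363/219) = √(188 - 71*219/28363) = √(188 - 15549/28363) = √(5316695/28363) = √150797420285/28363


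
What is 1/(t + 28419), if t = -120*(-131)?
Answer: 1/44139 ≈ 2.2656e-5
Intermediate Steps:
t = 15720
1/(t + 28419) = 1/(15720 + 28419) = 1/44139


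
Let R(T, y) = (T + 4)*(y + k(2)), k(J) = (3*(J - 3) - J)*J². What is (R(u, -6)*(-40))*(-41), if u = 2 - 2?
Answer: -170560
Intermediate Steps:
k(J) = J²*(-9 + 2*J) (k(J) = (3*(-3 + J) - J)*J² = ((-9 + 3*J) - J)*J² = (-9 + 2*J)*J² = J²*(-9 + 2*J))
u = 0
R(T, y) = (-20 + y)*(4 + T) (R(T, y) = (T + 4)*(y + 2²*(-9 + 2*2)) = (4 + T)*(y + 4*(-9 + 4)) = (4 + T)*(y + 4*(-5)) = (4 + T)*(y - 20) = (4 + T)*(-20 + y) = (-20 + y)*(4 + T))
(R(u, -6)*(-40))*(-41) = ((-80 - 20*0 + 4*(-6) + 0*(-6))*(-40))*(-41) = ((-80 + 0 - 24 + 0)*(-40))*(-41) = -104*(-40)*(-41) = 4160*(-41) = -170560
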